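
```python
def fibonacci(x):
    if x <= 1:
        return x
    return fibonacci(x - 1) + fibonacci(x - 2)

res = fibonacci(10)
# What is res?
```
Call trace (a repeated sub-call is expanded the first time; later identical calls just restate its return value):
fibonacci(x=10)
  fibonacci(x=9)
    fibonacci(x=8)
      fibonacci(x=7)
        fibonacci(x=6)
          fibonacci(x=5)
            fibonacci(x=4)
              fibonacci(x=3)
                fibonacci(x=2)
                  fibonacci(x=1)
                  -> return 1
                  fibonacci(x=0)
                  -> return 0
                -> return 1
                fibonacci(x=1)
                -> return 1
              -> return 2
              fibonacci(x=2) -> return 1  (same call as traced above)
            -> return 3
            fibonacci(x=3) -> return 2  (same call as traced above)
          -> return 5
          fibonacci(x=4) -> return 3  (same call as traced above)
        -> return 8
        fibonacci(x=5) -> return 5  (same call as traced above)
      -> return 13
      fibonacci(x=6) -> return 8  (same call as traced above)
    -> return 21
    fibonacci(x=7) -> return 13  (same call as traced above)
  -> return 34
  fibonacci(x=8) -> return 21  (same call as traced above)
-> return 55

Final answer: 55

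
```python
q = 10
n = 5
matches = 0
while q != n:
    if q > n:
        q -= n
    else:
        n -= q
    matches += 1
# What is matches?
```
Trace:
  q=10
  q=10, n=5
  q=10, n=5, matches=0
  q=5, n=5, matches=1

Final answer: 1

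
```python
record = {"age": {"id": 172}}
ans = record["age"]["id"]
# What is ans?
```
Trace:
  record={'age': {'id': 172}}
  record={'age': {'id': 172}}, ans=172

Final answer: 172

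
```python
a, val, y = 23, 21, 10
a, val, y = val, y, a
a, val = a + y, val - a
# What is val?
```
Trace:
  a=23, val=21, y=10
  a=21, val=10, y=23
  a=44, val=-11, y=23

Final answer: -11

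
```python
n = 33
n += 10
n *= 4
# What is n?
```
Trace:
  n=33
  n=43
  n=172

Final answer: 172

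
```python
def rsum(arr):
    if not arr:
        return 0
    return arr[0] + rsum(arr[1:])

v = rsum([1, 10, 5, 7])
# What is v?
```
Call trace:
rsum(arr=[1, 10, 5, 7])
  rsum(arr=[10, 5, 7])
    rsum(arr=[5, 7])
      rsum(arr=[7])
        rsum(arr=[])
        -> return 0
      -> return 7
    -> return 12
  -> return 22
-> return 23

Final answer: 23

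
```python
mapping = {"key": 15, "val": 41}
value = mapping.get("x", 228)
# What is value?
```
Trace:
  mapping={'key': 15, 'val': 41}
  mapping={'key': 15, 'val': 41}, value=228

Final answer: 228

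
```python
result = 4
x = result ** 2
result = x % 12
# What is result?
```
Trace:
  result=4
  result=4, x=16
  result=4, x=16

Final answer: 4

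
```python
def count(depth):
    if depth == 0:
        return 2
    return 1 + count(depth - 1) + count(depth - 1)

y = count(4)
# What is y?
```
Call trace (a repeated sub-call is expanded the first time; later identical calls just restate its return value):
count(depth=4)
  count(depth=3)
    count(depth=2)
      count(depth=1)
        count(depth=0)
        -> return 2
        count(depth=0)
        -> return 2
      -> return 5
      count(depth=1) -> return 5  (same call as traced above)
    -> return 11
    count(depth=2) -> return 11  (same call as traced above)
  -> return 23
  count(depth=3) -> return 23  (same call as traced above)
-> return 47

Final answer: 47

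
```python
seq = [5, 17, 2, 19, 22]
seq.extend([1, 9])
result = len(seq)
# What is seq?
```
Trace:
  seq=[5, 17, 2, 19, 22]
  seq=[5, 17, 2, 19, 22, 1, 9]
  seq=[5, 17, 2, 19, 22, 1, 9], result=7

Final answer: [5, 17, 2, 19, 22, 1, 9]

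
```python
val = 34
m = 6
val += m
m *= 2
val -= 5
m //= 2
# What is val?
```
Trace:
  val=34
  val=34, m=6
  val=40, m=6
  val=40, m=12
  val=35, m=12
  val=35, m=6

Final answer: 35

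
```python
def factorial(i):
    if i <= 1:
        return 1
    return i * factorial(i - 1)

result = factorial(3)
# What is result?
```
Call trace:
factorial(i=3)
  factorial(i=2)
    factorial(i=1)
    -> return 1
  -> return 2
-> return 6

Final answer: 6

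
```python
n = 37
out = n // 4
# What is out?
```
Trace:
  n=37
  n=37, out=9

Final answer: 9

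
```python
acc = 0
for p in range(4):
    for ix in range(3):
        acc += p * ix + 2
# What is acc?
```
Trace:
  acc=0
  acc=2, p=0, ix=0
  acc=4, p=0, ix=1
  acc=6, p=0, ix=2
  acc=8, p=1, ix=0
  acc=11, p=1, ix=1
  acc=15, p=1, ix=2
  acc=17, p=2, ix=0
  acc=21, p=2, ix=1
  acc=27, p=2, ix=2
  acc=29, p=3, ix=0
  acc=34, p=3, ix=1
  acc=42, p=3, ix=2

Final answer: 42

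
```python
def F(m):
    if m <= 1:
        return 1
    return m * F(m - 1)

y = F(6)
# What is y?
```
Call trace:
F(m=6)
  F(m=5)
    F(m=4)
      F(m=3)
        F(m=2)
          F(m=1)
          -> return 1
        -> return 2
      -> return 6
    -> return 24
  -> return 120
-> return 720

Final answer: 720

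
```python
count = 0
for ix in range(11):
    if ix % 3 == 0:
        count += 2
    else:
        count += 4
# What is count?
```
Trace:
  count=0
  count=2, ix=0
  count=6, ix=1
  count=10, ix=2
  count=12, ix=3
  count=16, ix=4
  count=20, ix=5
  count=22, ix=6
  count=26, ix=7
  count=30, ix=8
  count=32, ix=9
  count=36, ix=10

Final answer: 36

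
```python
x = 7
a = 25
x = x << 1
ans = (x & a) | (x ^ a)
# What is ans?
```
Trace:
  x=7
  x=7, a=25
  x=14, a=25
  x=14, a=25, ans=31

Final answer: 31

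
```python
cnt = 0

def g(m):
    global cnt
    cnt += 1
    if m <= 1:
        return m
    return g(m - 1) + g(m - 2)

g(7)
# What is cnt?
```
Call trace (a repeated sub-call is expanded the first time; later identical calls just restate its return value):
g(m=7)
  g(m=6)
    g(m=5)
      g(m=4)
        g(m=3)
          g(m=2)
            g(m=1)
            -> return 1
            g(m=0)
            -> return 0
          -> return 1
          g(m=1)
          -> return 1
        -> return 2
        g(m=2) -> return 1  (same call as traced above)
      -> return 3
      g(m=3) -> return 2  (same call as traced above)
    -> return 5
    g(m=4) -> return 3  (same call as traced above)
  -> return 8
  g(m=5) -> return 5  (same call as traced above)
-> return 13

cnt is incremented once per call, so count the calls in each subtree. Let C(m) = number of calls made by g(m).
C(0) = C(1) = 1 (base case, no recursion); C(m) = 1 + C(m - 1) + C(m - 2) otherwise.
C(2) = 1 + C(1) + C(0) = 1 + 1 + 1 = 3
C(3) = 1 + C(2) + C(1) = 1 + 3 + 1 = 5
C(4) = 1 + C(3) + C(2) = 1 + 5 + 3 = 9
C(5) = 1 + C(4) + C(3) = 1 + 9 + 5 = 15
C(6) = 1 + C(5) + C(4) = 1 + 15 + 9 = 25
C(7) = 1 + C(6) + C(5) = 1 + 25 + 15 = 41
cnt = C(7) = 41

Final answer: 41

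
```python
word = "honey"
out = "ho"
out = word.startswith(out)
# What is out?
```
Trace:
  word='honey'
  word='honey', out='ho'
  word='honey', out=True

Final answer: True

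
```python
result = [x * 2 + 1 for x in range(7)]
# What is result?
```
Trace:
  x=0
  x=1
  x=2
  x=3
  x=4
  x=5
  x=6
  result=[1, 3, 5, 7, 9, 11, 13]

Final answer: [1, 3, 5, 7, 9, 11, 13]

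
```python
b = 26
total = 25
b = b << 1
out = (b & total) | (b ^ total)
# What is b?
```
Trace:
  b=26
  b=26, total=25
  b=52, total=25
  b=52, total=25, out=61

Final answer: 52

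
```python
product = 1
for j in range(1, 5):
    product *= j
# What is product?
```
Trace:
  product=1
  product=1, j=1
  product=2, j=2
  product=6, j=3
  product=24, j=4

Final answer: 24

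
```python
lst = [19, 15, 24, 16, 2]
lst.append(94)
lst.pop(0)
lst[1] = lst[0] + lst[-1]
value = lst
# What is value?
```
Trace:
  lst=[19, 15, 24, 16, 2]
  lst=[19, 15, 24, 16, 2, 94]
  lst=[15, 24, 16, 2, 94]
  lst=[15, 109, 16, 2, 94]
  lst=[15, 109, 16, 2, 94], value=[15, 109, 16, 2, 94]

Final answer: [15, 109, 16, 2, 94]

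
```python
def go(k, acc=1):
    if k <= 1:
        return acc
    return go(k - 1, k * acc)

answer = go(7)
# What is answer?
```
Call trace:
go(k=7, acc=1)
  go(k=6, acc=7)
    go(k=5, acc=42)
      go(k=4, acc=210)
        go(k=3, acc=840)
          go(k=2, acc=2520)
            go(k=1, acc=5040)
            -> return 5040
          -> return 5040
        -> return 5040
      -> return 5040
    -> return 5040
  -> return 5040
-> return 5040

Final answer: 5040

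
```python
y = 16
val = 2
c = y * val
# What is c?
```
Trace:
  y=16
  y=16, val=2
  y=16, val=2, c=32

Final answer: 32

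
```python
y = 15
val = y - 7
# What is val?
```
Trace:
  y=15
  y=15, val=8

Final answer: 8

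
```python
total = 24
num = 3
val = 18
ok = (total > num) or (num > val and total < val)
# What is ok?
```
Trace:
  total=24
  total=24, num=3
  total=24, num=3, val=18
  total=24, num=3, val=18, ok=True

Final answer: True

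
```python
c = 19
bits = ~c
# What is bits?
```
Trace:
  c=19
  c=19, bits=-20

Final answer: -20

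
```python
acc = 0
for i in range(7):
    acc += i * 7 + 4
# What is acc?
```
Trace:
  acc=0
  acc=4, i=0
  acc=15, i=1
  acc=33, i=2
  acc=58, i=3
  acc=90, i=4
  acc=129, i=5
  acc=175, i=6

Final answer: 175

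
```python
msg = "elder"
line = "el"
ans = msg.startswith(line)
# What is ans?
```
Trace:
  msg='elder'
  msg='elder', line='el'
  msg='elder', line='el', ans=True

Final answer: True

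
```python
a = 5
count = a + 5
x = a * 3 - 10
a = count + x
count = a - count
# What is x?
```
Trace:
  a=5
  a=5, count=10
  a=5, count=10, x=5
  a=15, count=10, x=5
  a=15, count=5, x=5

Final answer: 5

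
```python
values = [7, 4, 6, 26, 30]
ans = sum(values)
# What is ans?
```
Trace:
  values=[7, 4, 6, 26, 30]
  values=[7, 4, 6, 26, 30], ans=73

Final answer: 73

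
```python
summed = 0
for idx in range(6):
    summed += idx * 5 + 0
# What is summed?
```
Trace:
  summed=0
  summed=0, idx=0
  summed=5, idx=1
  summed=15, idx=2
  summed=30, idx=3
  summed=50, idx=4
  summed=75, idx=5

Final answer: 75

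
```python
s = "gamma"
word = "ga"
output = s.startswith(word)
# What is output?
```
Trace:
  s='gamma'
  s='gamma', word='ga'
  s='gamma', word='ga', output=True

Final answer: True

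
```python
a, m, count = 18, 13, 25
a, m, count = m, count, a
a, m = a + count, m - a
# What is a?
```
Trace:
  a=18, m=13, count=25
  a=13, m=25, count=18
  a=31, m=12, count=18

Final answer: 31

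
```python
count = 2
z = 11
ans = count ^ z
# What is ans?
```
Trace:
  count=2
  count=2, z=11
  count=2, z=11, ans=9

Final answer: 9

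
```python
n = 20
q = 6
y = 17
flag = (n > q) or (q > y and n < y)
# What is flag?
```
Trace:
  n=20
  n=20, q=6
  n=20, q=6, y=17
  n=20, q=6, y=17, flag=True

Final answer: True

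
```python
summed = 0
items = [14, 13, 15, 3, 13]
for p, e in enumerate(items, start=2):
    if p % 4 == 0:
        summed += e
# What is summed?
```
Trace:
  summed=0
  summed=0, p=2, e=14
  summed=0, p=3, e=13
  summed=15, p=4, e=15
  summed=15, p=5, e=3
  summed=15, p=6, e=13

Final answer: 15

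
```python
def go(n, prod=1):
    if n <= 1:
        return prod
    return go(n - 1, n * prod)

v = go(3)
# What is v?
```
Call trace:
go(n=3, prod=1)
  go(n=2, prod=3)
    go(n=1, prod=6)
    -> return 6
  -> return 6
-> return 6

Final answer: 6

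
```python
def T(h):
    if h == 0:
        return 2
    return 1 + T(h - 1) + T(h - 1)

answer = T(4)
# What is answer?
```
Call trace (a repeated sub-call is expanded the first time; later identical calls just restate its return value):
T(h=4)
  T(h=3)
    T(h=2)
      T(h=1)
        T(h=0)
        -> return 2
        T(h=0)
        -> return 2
      -> return 5
      T(h=1) -> return 5  (same call as traced above)
    -> return 11
    T(h=2) -> return 11  (same call as traced above)
  -> return 23
  T(h=3) -> return 23  (same call as traced above)
-> return 47

Final answer: 47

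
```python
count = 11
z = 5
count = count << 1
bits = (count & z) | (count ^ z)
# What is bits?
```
Trace:
  count=11
  count=11, z=5
  count=22, z=5
  count=22, z=5, bits=23

Final answer: 23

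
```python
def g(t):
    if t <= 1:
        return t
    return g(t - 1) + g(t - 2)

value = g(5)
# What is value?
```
Call trace (a repeated sub-call is expanded the first time; later identical calls just restate its return value):
g(t=5)
  g(t=4)
    g(t=3)
      g(t=2)
        g(t=1)
        -> return 1
        g(t=0)
        -> return 0
      -> return 1
      g(t=1)
      -> return 1
    -> return 2
    g(t=2) -> return 1  (same call as traced above)
  -> return 3
  g(t=3) -> return 2  (same call as traced above)
-> return 5

Final answer: 5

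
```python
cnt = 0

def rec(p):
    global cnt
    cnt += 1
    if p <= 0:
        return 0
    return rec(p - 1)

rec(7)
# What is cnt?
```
Call trace:
rec(p=7)
  rec(p=6)
    rec(p=5)
      rec(p=4)
        rec(p=3)
          rec(p=2)
            rec(p=1)
              rec(p=0)
              -> return 0
            -> return 0
          -> return 0
        -> return 0
      -> return 0
    -> return 0
  -> return 0
-> return 0

cnt is incremented once per call. rec is entered once for each p = 7, 6, 5, 4, 3, 2, 1, 0 (the p <= 0 call returns without recursing), i.e. 7 + 1 calls.
cnt = 8

Final answer: 8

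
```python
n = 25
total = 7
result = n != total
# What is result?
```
Trace:
  n=25
  n=25, total=7
  n=25, total=7, result=True

Final answer: True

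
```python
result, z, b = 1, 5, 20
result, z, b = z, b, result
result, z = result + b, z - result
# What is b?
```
Trace:
  result=1, z=5, b=20
  result=5, z=20, b=1
  result=6, z=15, b=1

Final answer: 1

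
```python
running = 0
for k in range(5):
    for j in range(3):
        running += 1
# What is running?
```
Trace:
  running=0
  running=1, k=0, j=0
  running=2, k=0, j=1
  running=3, k=0, j=2
  running=4, k=1, j=0
  running=5, k=1, j=1
  running=6, k=1, j=2
  running=7, k=2, j=0
  running=8, k=2, j=1
  running=9, k=2, j=2
  running=10, k=3, j=0
  running=11, k=3, j=1
  running=12, k=3, j=2
  running=13, k=4, j=0
  running=14, k=4, j=1
  running=15, k=4, j=2

Final answer: 15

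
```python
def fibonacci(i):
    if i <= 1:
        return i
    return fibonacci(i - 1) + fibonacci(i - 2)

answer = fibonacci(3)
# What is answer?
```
Call trace:
fibonacci(i=3)
  fibonacci(i=2)
    fibonacci(i=1)
    -> return 1
    fibonacci(i=0)
    -> return 0
  -> return 1
  fibonacci(i=1)
  -> return 1
-> return 2

Final answer: 2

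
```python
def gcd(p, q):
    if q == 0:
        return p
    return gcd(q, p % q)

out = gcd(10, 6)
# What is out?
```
Call trace:
gcd(p=10, q=6)
  gcd(p=6, q=4)
    gcd(p=4, q=2)
      gcd(p=2, q=0)
      -> return 2
    -> return 2
  -> return 2
-> return 2

Final answer: 2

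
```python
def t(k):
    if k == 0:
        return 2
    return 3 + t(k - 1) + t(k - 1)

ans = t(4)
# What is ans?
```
Call trace (a repeated sub-call is expanded the first time; later identical calls just restate its return value):
t(k=4)
  t(k=3)
    t(k=2)
      t(k=1)
        t(k=0)
        -> return 2
        t(k=0)
        -> return 2
      -> return 7
      t(k=1) -> return 7  (same call as traced above)
    -> return 17
    t(k=2) -> return 17  (same call as traced above)
  -> return 37
  t(k=3) -> return 37  (same call as traced above)
-> return 77

Final answer: 77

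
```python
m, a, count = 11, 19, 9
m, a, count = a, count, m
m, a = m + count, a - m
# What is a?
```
Trace:
  m=11, a=19, count=9
  m=19, a=9, count=11
  m=30, a=-10, count=11

Final answer: -10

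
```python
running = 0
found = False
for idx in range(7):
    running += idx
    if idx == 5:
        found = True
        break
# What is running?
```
Trace:
  running=0
  running=0, found=False
  running=0, found=False, idx=0
  running=1, found=False, idx=1
  running=3, found=False, idx=2
  running=6, found=False, idx=3
  running=10, found=False, idx=4
  running=15, found=True, idx=5

Final answer: 15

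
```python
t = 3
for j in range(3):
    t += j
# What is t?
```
Trace:
  t=3
  t=3, j=0
  t=4, j=1
  t=6, j=2

Final answer: 6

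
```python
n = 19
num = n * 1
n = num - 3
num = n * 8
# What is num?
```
Trace:
  n=19
  n=19, num=19
  n=16, num=19
  n=16, num=128

Final answer: 128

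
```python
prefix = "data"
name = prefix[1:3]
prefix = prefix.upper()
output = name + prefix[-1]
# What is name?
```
Trace:
  prefix='data'
  prefix='data', name='at'
  prefix='DATA', name='at'
  prefix='DATA', name='at', output='atA'

Final answer: 'at'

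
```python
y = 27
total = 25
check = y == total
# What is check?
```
Trace:
  y=27
  y=27, total=25
  y=27, total=25, check=False

Final answer: False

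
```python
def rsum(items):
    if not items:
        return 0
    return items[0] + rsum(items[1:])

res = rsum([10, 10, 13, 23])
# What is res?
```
Call trace:
rsum(items=[10, 10, 13, 23])
  rsum(items=[10, 13, 23])
    rsum(items=[13, 23])
      rsum(items=[23])
        rsum(items=[])
        -> return 0
      -> return 23
    -> return 36
  -> return 46
-> return 56

Final answer: 56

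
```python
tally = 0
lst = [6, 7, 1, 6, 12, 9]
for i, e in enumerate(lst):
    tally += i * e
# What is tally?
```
Trace:
  tally=0
  tally=0, i=0, e=6
  tally=7, i=1, e=7
  tally=9, i=2, e=1
  tally=27, i=3, e=6
  tally=75, i=4, e=12
  tally=120, i=5, e=9

Final answer: 120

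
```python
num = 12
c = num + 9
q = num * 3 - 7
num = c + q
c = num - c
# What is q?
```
Trace:
  num=12
  num=12, c=21
  num=12, c=21, q=29
  num=50, c=21, q=29
  num=50, c=29, q=29

Final answer: 29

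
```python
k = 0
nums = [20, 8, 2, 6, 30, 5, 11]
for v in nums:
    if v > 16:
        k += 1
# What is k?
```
Trace:
  k=0
  k=1, v=20
  k=1, v=8
  k=1, v=2
  k=1, v=6
  k=2, v=30
  k=2, v=5
  k=2, v=11

Final answer: 2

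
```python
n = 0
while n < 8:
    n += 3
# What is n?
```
Trace:
  n=0
  n=3
  n=6
  n=9

Final answer: 9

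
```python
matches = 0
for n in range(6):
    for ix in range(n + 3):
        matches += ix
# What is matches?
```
Trace:
  matches=0
  matches=0, n=0, ix=0
  matches=1, n=0, ix=1
  matches=3, n=0, ix=2
  matches=3, n=1, ix=0
  matches=4, n=1, ix=1
  matches=6, n=1, ix=2
  matches=9, n=1, ix=3
  matches=9, n=2, ix=0
  matches=10, n=2, ix=1
  matches=12, n=2, ix=2
  matches=15, n=2, ix=3
  matches=19, n=2, ix=4
  matches=19, n=3, ix=0
  matches=20, n=3, ix=1
  matches=22, n=3, ix=2
  matches=25, n=3, ix=3
  matches=29, n=3, ix=4
  matches=34, n=3, ix=5
  matches=34, n=4, ix=0
  matches=35, n=4, ix=1
  matches=37, n=4, ix=2
  matches=40, n=4, ix=3
  matches=44, n=4, ix=4
  matches=49, n=4, ix=5
  matches=55, n=4, ix=6
  matches=55, n=5, ix=0
  matches=56, n=5, ix=1
  matches=58, n=5, ix=2
  matches=61, n=5, ix=3
  matches=65, n=5, ix=4
  matches=70, n=5, ix=5
  matches=76, n=5, ix=6
  matches=83, n=5, ix=7

Final answer: 83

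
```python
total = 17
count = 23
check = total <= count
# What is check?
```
Trace:
  total=17
  total=17, count=23
  total=17, count=23, check=True

Final answer: True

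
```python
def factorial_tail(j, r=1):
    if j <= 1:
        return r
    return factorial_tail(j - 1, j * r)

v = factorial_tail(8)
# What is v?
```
Call trace:
factorial_tail(j=8, r=1)
  factorial_tail(j=7, r=8)
    factorial_tail(j=6, r=56)
      factorial_tail(j=5, r=336)
        factorial_tail(j=4, r=1680)
          factorial_tail(j=3, r=6720)
            factorial_tail(j=2, r=20160)
              factorial_tail(j=1, r=40320)
              -> return 40320
            -> return 40320
          -> return 40320
        -> return 40320
      -> return 40320
    -> return 40320
  -> return 40320
-> return 40320

Final answer: 40320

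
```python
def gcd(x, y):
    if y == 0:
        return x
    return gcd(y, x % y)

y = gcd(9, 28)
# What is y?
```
Call trace:
gcd(x=9, y=28)
  gcd(x=28, y=9)
    gcd(x=9, y=1)
      gcd(x=1, y=0)
      -> return 1
    -> return 1
  -> return 1
-> return 1

Final answer: 1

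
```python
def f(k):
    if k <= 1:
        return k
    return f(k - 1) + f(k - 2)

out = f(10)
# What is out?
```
Call trace (a repeated sub-call is expanded the first time; later identical calls just restate its return value):
f(k=10)
  f(k=9)
    f(k=8)
      f(k=7)
        f(k=6)
          f(k=5)
            f(k=4)
              f(k=3)
                f(k=2)
                  f(k=1)
                  -> return 1
                  f(k=0)
                  -> return 0
                -> return 1
                f(k=1)
                -> return 1
              -> return 2
              f(k=2) -> return 1  (same call as traced above)
            -> return 3
            f(k=3) -> return 2  (same call as traced above)
          -> return 5
          f(k=4) -> return 3  (same call as traced above)
        -> return 8
        f(k=5) -> return 5  (same call as traced above)
      -> return 13
      f(k=6) -> return 8  (same call as traced above)
    -> return 21
    f(k=7) -> return 13  (same call as traced above)
  -> return 34
  f(k=8) -> return 21  (same call as traced above)
-> return 55

Final answer: 55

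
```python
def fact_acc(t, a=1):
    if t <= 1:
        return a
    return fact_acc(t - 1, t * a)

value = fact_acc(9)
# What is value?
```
Call trace:
fact_acc(t=9, a=1)
  fact_acc(t=8, a=9)
    fact_acc(t=7, a=72)
      fact_acc(t=6, a=504)
        fact_acc(t=5, a=3024)
          fact_acc(t=4, a=15120)
            fact_acc(t=3, a=60480)
              fact_acc(t=2, a=181440)
                fact_acc(t=1, a=362880)
                -> return 362880
              -> return 362880
            -> return 362880
          -> return 362880
        -> return 362880
      -> return 362880
    -> return 362880
  -> return 362880
-> return 362880

Final answer: 362880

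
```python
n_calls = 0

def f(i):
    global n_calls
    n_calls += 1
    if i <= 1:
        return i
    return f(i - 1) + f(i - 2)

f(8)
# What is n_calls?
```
Call trace (a repeated sub-call is expanded the first time; later identical calls just restate its return value):
f(i=8)
  f(i=7)
    f(i=6)
      f(i=5)
        f(i=4)
          f(i=3)
            f(i=2)
              f(i=1)
              -> return 1
              f(i=0)
              -> return 0
            -> return 1
            f(i=1)
            -> return 1
          -> return 2
          f(i=2) -> return 1  (same call as traced above)
        -> return 3
        f(i=3) -> return 2  (same call as traced above)
      -> return 5
      f(i=4) -> return 3  (same call as traced above)
    -> return 8
    f(i=5) -> return 5  (same call as traced above)
  -> return 13
  f(i=6) -> return 8  (same call as traced above)
-> return 21

n_calls is incremented once per call, so count the calls in each subtree. Let C(i) = number of calls made by f(i).
C(0) = C(1) = 1 (base case, no recursion); C(i) = 1 + C(i - 1) + C(i - 2) otherwise.
C(2) = 1 + C(1) + C(0) = 1 + 1 + 1 = 3
C(3) = 1 + C(2) + C(1) = 1 + 3 + 1 = 5
C(4) = 1 + C(3) + C(2) = 1 + 5 + 3 = 9
C(5) = 1 + C(4) + C(3) = 1 + 9 + 5 = 15
C(6) = 1 + C(5) + C(4) = 1 + 15 + 9 = 25
C(7) = 1 + C(6) + C(5) = 1 + 25 + 15 = 41
C(8) = 1 + C(7) + C(6) = 1 + 41 + 25 = 67
n_calls = C(8) = 67

Final answer: 67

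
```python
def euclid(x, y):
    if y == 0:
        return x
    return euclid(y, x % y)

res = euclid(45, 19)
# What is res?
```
Call trace:
euclid(x=45, y=19)
  euclid(x=19, y=7)
    euclid(x=7, y=5)
      euclid(x=5, y=2)
        euclid(x=2, y=1)
          euclid(x=1, y=0)
          -> return 1
        -> return 1
      -> return 1
    -> return 1
  -> return 1
-> return 1

Final answer: 1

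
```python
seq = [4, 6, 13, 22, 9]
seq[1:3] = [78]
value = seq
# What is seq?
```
Trace:
  seq=[4, 6, 13, 22, 9]
  seq=[4, 78, 22, 9]
  seq=[4, 78, 22, 9], value=[4, 78, 22, 9]

Final answer: [4, 78, 22, 9]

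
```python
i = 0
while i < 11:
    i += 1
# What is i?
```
Trace:
  i=0
  i=1
  i=2
  i=3
  i=4
  i=5
  i=6
  i=7
  i=8
  i=9
  i=10
  i=11

Final answer: 11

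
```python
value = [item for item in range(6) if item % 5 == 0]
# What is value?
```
Trace:
  item=0
  item=1
  item=2
  item=3
  item=4
  item=5
  value=[0, 5]

Final answer: [0, 5]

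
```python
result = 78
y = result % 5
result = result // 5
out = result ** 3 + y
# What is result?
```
Trace:
  result=78
  result=78, y=3
  result=15, y=3
  result=15, y=3, out=3378

Final answer: 15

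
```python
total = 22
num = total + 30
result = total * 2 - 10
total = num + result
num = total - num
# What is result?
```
Trace:
  total=22
  total=22, num=52
  total=22, num=52, result=34
  total=86, num=52, result=34
  total=86, num=34, result=34

Final answer: 34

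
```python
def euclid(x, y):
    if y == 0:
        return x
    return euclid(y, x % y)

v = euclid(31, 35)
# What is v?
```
Call trace:
euclid(x=31, y=35)
  euclid(x=35, y=31)
    euclid(x=31, y=4)
      euclid(x=4, y=3)
        euclid(x=3, y=1)
          euclid(x=1, y=0)
          -> return 1
        -> return 1
      -> return 1
    -> return 1
  -> return 1
-> return 1

Final answer: 1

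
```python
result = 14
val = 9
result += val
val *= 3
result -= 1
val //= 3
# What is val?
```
Trace:
  result=14
  result=14, val=9
  result=23, val=9
  result=23, val=27
  result=22, val=27
  result=22, val=9

Final answer: 9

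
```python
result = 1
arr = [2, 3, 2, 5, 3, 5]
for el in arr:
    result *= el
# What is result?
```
Trace:
  result=1
  result=2, el=2
  result=6, el=3
  result=12, el=2
  result=60, el=5
  result=180, el=3
  result=900, el=5

Final answer: 900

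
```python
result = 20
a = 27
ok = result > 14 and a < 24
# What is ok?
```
Trace:
  result=20
  result=20, a=27
  result=20, a=27, ok=False

Final answer: False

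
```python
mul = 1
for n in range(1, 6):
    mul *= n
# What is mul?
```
Trace:
  mul=1
  mul=1, n=1
  mul=2, n=2
  mul=6, n=3
  mul=24, n=4
  mul=120, n=5

Final answer: 120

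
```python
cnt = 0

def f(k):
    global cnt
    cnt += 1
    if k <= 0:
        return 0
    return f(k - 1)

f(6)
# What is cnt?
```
Call trace:
f(k=6)
  f(k=5)
    f(k=4)
      f(k=3)
        f(k=2)
          f(k=1)
            f(k=0)
            -> return 0
          -> return 0
        -> return 0
      -> return 0
    -> return 0
  -> return 0
-> return 0

cnt is incremented once per call. f is entered once for each k = 6, 5, 4, 3, 2, 1, 0 (the k <= 0 call returns without recursing), i.e. 6 + 1 calls.
cnt = 7

Final answer: 7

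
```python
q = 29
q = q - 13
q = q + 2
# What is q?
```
Trace:
  q=29
  q=16
  q=18

Final answer: 18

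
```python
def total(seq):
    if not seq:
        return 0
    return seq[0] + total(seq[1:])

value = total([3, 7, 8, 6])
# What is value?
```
Call trace:
total(seq=[3, 7, 8, 6])
  total(seq=[7, 8, 6])
    total(seq=[8, 6])
      total(seq=[6])
        total(seq=[])
        -> return 0
      -> return 6
    -> return 14
  -> return 21
-> return 24

Final answer: 24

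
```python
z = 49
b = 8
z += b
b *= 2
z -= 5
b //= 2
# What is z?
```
Trace:
  z=49
  z=49, b=8
  z=57, b=8
  z=57, b=16
  z=52, b=16
  z=52, b=8

Final answer: 52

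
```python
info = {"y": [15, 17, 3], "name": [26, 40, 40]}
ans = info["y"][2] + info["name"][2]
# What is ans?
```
Trace:
  info={'y': [15, 17, 3], 'name': [26, 40, 40]}
  info={'y': [15, 17, 3], 'name': [26, 40, 40]}, ans=43

Final answer: 43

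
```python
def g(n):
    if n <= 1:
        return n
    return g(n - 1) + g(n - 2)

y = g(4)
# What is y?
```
Call trace (a repeated sub-call is expanded the first time; later identical calls just restate its return value):
g(n=4)
  g(n=3)
    g(n=2)
      g(n=1)
      -> return 1
      g(n=0)
      -> return 0
    -> return 1
    g(n=1)
    -> return 1
  -> return 2
  g(n=2) -> return 1  (same call as traced above)
-> return 3

Final answer: 3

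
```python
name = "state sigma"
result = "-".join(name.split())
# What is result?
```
Trace:
  name='state sigma'
  name='state sigma', result='state-sigma'

Final answer: 'state-sigma'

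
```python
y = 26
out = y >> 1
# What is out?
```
Trace:
  y=26
  y=26, out=13

Final answer: 13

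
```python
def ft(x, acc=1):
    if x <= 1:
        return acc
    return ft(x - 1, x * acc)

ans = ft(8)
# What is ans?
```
Call trace:
ft(x=8, acc=1)
  ft(x=7, acc=8)
    ft(x=6, acc=56)
      ft(x=5, acc=336)
        ft(x=4, acc=1680)
          ft(x=3, acc=6720)
            ft(x=2, acc=20160)
              ft(x=1, acc=40320)
              -> return 40320
            -> return 40320
          -> return 40320
        -> return 40320
      -> return 40320
    -> return 40320
  -> return 40320
-> return 40320

Final answer: 40320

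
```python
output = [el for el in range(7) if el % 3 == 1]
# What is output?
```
Trace:
  el=0
  el=1
  el=2
  el=3
  el=4
  el=5
  el=6
  output=[1, 4]

Final answer: [1, 4]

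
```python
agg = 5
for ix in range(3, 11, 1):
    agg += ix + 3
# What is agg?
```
Trace:
  agg=5
  agg=11, ix=3
  agg=18, ix=4
  agg=26, ix=5
  agg=35, ix=6
  agg=45, ix=7
  agg=56, ix=8
  agg=68, ix=9
  agg=81, ix=10

Final answer: 81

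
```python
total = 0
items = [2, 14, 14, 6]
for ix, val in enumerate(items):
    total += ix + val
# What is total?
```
Trace:
  total=0
  total=2, ix=0, val=2
  total=17, ix=1, val=14
  total=33, ix=2, val=14
  total=42, ix=3, val=6

Final answer: 42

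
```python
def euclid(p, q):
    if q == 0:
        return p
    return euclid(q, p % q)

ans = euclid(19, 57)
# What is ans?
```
Call trace:
euclid(p=19, q=57)
  euclid(p=57, q=19)
    euclid(p=19, q=0)
    -> return 19
  -> return 19
-> return 19

Final answer: 19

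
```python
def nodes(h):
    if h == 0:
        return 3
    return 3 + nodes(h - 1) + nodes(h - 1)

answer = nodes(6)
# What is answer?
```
Call trace (a repeated sub-call is expanded the first time; later identical calls just restate its return value):
nodes(h=6)
  nodes(h=5)
    nodes(h=4)
      nodes(h=3)
        nodes(h=2)
          nodes(h=1)
            nodes(h=0)
            -> return 3
            nodes(h=0)
            -> return 3
          -> return 9
          nodes(h=1) -> return 9  (same call as traced above)
        -> return 21
        nodes(h=2) -> return 21  (same call as traced above)
      -> return 45
      nodes(h=3) -> return 45  (same call as traced above)
    -> return 93
    nodes(h=4) -> return 93  (same call as traced above)
  -> return 189
  nodes(h=5) -> return 189  (same call as traced above)
-> return 381

Final answer: 381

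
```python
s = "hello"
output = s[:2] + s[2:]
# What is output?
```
Trace:
  s='hello'
  s='hello', output='hello'

Final answer: 'hello'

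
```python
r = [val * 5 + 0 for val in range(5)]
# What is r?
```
Trace:
  val=0
  val=1
  val=2
  val=3
  val=4
  r=[0, 5, 10, 15, 20]

Final answer: [0, 5, 10, 15, 20]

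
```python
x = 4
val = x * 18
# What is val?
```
Trace:
  x=4
  x=4, val=72

Final answer: 72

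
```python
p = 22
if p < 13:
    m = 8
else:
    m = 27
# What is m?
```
Trace:
  p=22
  p=22, m=27

Final answer: 27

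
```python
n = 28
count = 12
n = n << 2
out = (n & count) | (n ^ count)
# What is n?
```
Trace:
  n=28
  n=28, count=12
  n=112, count=12
  n=112, count=12, out=124

Final answer: 112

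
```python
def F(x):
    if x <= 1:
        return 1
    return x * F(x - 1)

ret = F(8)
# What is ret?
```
Call trace:
F(x=8)
  F(x=7)
    F(x=6)
      F(x=5)
        F(x=4)
          F(x=3)
            F(x=2)
              F(x=1)
              -> return 1
            -> return 2
          -> return 6
        -> return 24
      -> return 120
    -> return 720
  -> return 5040
-> return 40320

Final answer: 40320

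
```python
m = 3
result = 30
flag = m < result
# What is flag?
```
Trace:
  m=3
  m=3, result=30
  m=3, result=30, flag=True

Final answer: True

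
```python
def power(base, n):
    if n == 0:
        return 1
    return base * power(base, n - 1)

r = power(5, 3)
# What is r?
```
Call trace:
power(base=5, n=3)
  power(base=5, n=2)
    power(base=5, n=1)
      power(base=5, n=0)
      -> return 1
    -> return 5
  -> return 25
-> return 125

Final answer: 125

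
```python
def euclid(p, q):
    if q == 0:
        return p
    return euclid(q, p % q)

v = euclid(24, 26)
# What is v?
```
Call trace:
euclid(p=24, q=26)
  euclid(p=26, q=24)
    euclid(p=24, q=2)
      euclid(p=2, q=0)
      -> return 2
    -> return 2
  -> return 2
-> return 2

Final answer: 2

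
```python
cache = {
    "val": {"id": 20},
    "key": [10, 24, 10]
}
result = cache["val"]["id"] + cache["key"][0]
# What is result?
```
Trace:
  cache={'val': {'id': 20}, 'key': [10, 24, 10]}
  cache={'val': {'id': 20}, 'key': [10, 24, 10]}, result=30

Final answer: 30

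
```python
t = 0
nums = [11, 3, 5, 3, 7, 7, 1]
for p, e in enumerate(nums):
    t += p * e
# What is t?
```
Trace:
  t=0
  t=0, p=0, e=11
  t=3, p=1, e=3
  t=13, p=2, e=5
  t=22, p=3, e=3
  t=50, p=4, e=7
  t=85, p=5, e=7
  t=91, p=6, e=1

Final answer: 91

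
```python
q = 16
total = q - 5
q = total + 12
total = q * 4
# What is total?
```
Trace:
  q=16
  q=16, total=11
  q=23, total=11
  q=23, total=92

Final answer: 92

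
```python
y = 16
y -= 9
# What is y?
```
Trace:
  y=16
  y=7

Final answer: 7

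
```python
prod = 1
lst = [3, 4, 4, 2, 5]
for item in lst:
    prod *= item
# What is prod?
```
Trace:
  prod=1
  prod=3, item=3
  prod=12, item=4
  prod=48, item=4
  prod=96, item=2
  prod=480, item=5

Final answer: 480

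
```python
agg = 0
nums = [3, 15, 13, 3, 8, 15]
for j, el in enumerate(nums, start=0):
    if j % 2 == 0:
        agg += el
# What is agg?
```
Trace:
  agg=0
  agg=3, j=0, el=3
  agg=3, j=1, el=15
  agg=16, j=2, el=13
  agg=16, j=3, el=3
  agg=24, j=4, el=8
  agg=24, j=5, el=15

Final answer: 24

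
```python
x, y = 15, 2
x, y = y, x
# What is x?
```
Trace:
  x=15, y=2
  x=2, y=15

Final answer: 2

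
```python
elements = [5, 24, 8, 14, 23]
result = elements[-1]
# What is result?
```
Trace:
  elements=[5, 24, 8, 14, 23]
  elements=[5, 24, 8, 14, 23], result=23

Final answer: 23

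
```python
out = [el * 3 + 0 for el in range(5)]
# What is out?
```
Trace:
  el=0
  el=1
  el=2
  el=3
  el=4
  out=[0, 3, 6, 9, 12]

Final answer: [0, 3, 6, 9, 12]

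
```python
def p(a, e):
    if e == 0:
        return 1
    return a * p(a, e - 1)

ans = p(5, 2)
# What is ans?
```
Call trace:
p(a=5, e=2)
  p(a=5, e=1)
    p(a=5, e=0)
    -> return 1
  -> return 5
-> return 25

Final answer: 25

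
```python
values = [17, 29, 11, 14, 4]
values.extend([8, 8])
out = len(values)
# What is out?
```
Trace:
  values=[17, 29, 11, 14, 4]
  values=[17, 29, 11, 14, 4, 8, 8]
  values=[17, 29, 11, 14, 4, 8, 8], out=7

Final answer: 7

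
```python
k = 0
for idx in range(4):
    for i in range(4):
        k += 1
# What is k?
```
Trace:
  k=0
  k=1, idx=0, i=0
  k=2, idx=0, i=1
  k=3, idx=0, i=2
  k=4, idx=0, i=3
  k=5, idx=1, i=0
  k=6, idx=1, i=1
  k=7, idx=1, i=2
  k=8, idx=1, i=3
  k=9, idx=2, i=0
  k=10, idx=2, i=1
  k=11, idx=2, i=2
  k=12, idx=2, i=3
  k=13, idx=3, i=0
  k=14, idx=3, i=1
  k=15, idx=3, i=2
  k=16, idx=3, i=3

Final answer: 16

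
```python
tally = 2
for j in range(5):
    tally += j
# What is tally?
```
Trace:
  tally=2
  tally=2, j=0
  tally=3, j=1
  tally=5, j=2
  tally=8, j=3
  tally=12, j=4

Final answer: 12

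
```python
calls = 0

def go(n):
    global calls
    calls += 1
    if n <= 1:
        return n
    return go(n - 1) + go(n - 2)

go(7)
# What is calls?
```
Call trace (a repeated sub-call is expanded the first time; later identical calls just restate its return value):
go(n=7)
  go(n=6)
    go(n=5)
      go(n=4)
        go(n=3)
          go(n=2)
            go(n=1)
            -> return 1
            go(n=0)
            -> return 0
          -> return 1
          go(n=1)
          -> return 1
        -> return 2
        go(n=2) -> return 1  (same call as traced above)
      -> return 3
      go(n=3) -> return 2  (same call as traced above)
    -> return 5
    go(n=4) -> return 3  (same call as traced above)
  -> return 8
  go(n=5) -> return 5  (same call as traced above)
-> return 13

calls is incremented once per call, so count the calls in each subtree. Let C(n) = number of calls made by go(n).
C(0) = C(1) = 1 (base case, no recursion); C(n) = 1 + C(n - 1) + C(n - 2) otherwise.
C(2) = 1 + C(1) + C(0) = 1 + 1 + 1 = 3
C(3) = 1 + C(2) + C(1) = 1 + 3 + 1 = 5
C(4) = 1 + C(3) + C(2) = 1 + 5 + 3 = 9
C(5) = 1 + C(4) + C(3) = 1 + 9 + 5 = 15
C(6) = 1 + C(5) + C(4) = 1 + 15 + 9 = 25
C(7) = 1 + C(6) + C(5) = 1 + 25 + 15 = 41
calls = C(7) = 41

Final answer: 41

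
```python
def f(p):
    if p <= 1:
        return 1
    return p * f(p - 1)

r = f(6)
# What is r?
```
Call trace:
f(p=6)
  f(p=5)
    f(p=4)
      f(p=3)
        f(p=2)
          f(p=1)
          -> return 1
        -> return 2
      -> return 6
    -> return 24
  -> return 120
-> return 720

Final answer: 720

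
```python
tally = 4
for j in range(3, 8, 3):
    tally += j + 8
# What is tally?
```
Trace:
  tally=4
  tally=15, j=3
  tally=29, j=6

Final answer: 29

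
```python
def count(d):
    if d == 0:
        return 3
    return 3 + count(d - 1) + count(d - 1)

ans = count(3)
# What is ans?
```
Call trace (a repeated sub-call is expanded the first time; later identical calls just restate its return value):
count(d=3)
  count(d=2)
    count(d=1)
      count(d=0)
      -> return 3
      count(d=0)
      -> return 3
    -> return 9
    count(d=1) -> return 9  (same call as traced above)
  -> return 21
  count(d=2) -> return 21  (same call as traced above)
-> return 45

Final answer: 45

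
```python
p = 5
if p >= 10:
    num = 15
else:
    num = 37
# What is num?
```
Trace:
  p=5
  p=5, num=37

Final answer: 37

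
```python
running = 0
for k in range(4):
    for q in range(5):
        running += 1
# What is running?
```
Trace:
  running=0
  running=1, k=0, q=0
  running=2, k=0, q=1
  running=3, k=0, q=2
  running=4, k=0, q=3
  running=5, k=0, q=4
  running=6, k=1, q=0
  running=7, k=1, q=1
  running=8, k=1, q=2
  running=9, k=1, q=3
  running=10, k=1, q=4
  running=11, k=2, q=0
  running=12, k=2, q=1
  running=13, k=2, q=2
  running=14, k=2, q=3
  running=15, k=2, q=4
  running=16, k=3, q=0
  running=17, k=3, q=1
  running=18, k=3, q=2
  running=19, k=3, q=3
  running=20, k=3, q=4

Final answer: 20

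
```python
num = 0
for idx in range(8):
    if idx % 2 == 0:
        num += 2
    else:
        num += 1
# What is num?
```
Trace:
  num=0
  num=2, idx=0
  num=3, idx=1
  num=5, idx=2
  num=6, idx=3
  num=8, idx=4
  num=9, idx=5
  num=11, idx=6
  num=12, idx=7

Final answer: 12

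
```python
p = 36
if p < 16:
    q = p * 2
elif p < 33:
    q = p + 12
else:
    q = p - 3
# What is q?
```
Trace:
  p=36
  p=36, q=33

Final answer: 33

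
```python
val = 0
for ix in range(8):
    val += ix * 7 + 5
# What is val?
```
Trace:
  val=0
  val=5, ix=0
  val=17, ix=1
  val=36, ix=2
  val=62, ix=3
  val=95, ix=4
  val=135, ix=5
  val=182, ix=6
  val=236, ix=7

Final answer: 236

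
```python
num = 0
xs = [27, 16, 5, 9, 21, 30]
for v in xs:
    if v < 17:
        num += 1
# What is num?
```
Trace:
  num=0
  num=0, v=27
  num=1, v=16
  num=2, v=5
  num=3, v=9
  num=3, v=21
  num=3, v=30

Final answer: 3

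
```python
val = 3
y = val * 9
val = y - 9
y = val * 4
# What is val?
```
Trace:
  val=3
  val=3, y=27
  val=18, y=27
  val=18, y=72

Final answer: 18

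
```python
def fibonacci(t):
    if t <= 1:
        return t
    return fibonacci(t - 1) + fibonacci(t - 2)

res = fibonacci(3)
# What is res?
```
Call trace:
fibonacci(t=3)
  fibonacci(t=2)
    fibonacci(t=1)
    -> return 1
    fibonacci(t=0)
    -> return 0
  -> return 1
  fibonacci(t=1)
  -> return 1
-> return 2

Final answer: 2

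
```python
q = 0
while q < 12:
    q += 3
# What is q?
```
Trace:
  q=0
  q=3
  q=6
  q=9
  q=12

Final answer: 12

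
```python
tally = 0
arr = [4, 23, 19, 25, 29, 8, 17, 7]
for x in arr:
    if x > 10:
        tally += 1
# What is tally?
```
Trace:
  tally=0
  tally=0, x=4
  tally=1, x=23
  tally=2, x=19
  tally=3, x=25
  tally=4, x=29
  tally=4, x=8
  tally=5, x=17
  tally=5, x=7

Final answer: 5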